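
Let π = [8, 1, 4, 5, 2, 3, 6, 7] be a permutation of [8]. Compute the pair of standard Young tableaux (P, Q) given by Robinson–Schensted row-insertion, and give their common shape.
P = [1, 2, 3, 6, 7] / [4, 5] / [8];  Q = [1, 3, 4, 7, 8] / [2, 6] / [5];  common shape = (5, 2, 1)

Row-insert the values π_1, π_2, … into P one at a time, bumping the leftmost entry strictly greater than the inserted value down to the next row. The recording tableau Q records, in position (i, j), the step at which that cell was added to P.
  Insert 8 (step 1): P = [8];  Q = [1]
  Insert 1 (step 2): P = [1] / [8];  Q = [1] / [2]
  Insert 4 (step 3): P = [1, 4] / [8];  Q = [1, 3] / [2]
  Insert 5 (step 4): P = [1, 4, 5] / [8];  Q = [1, 3, 4] / [2]
  Insert 2 (step 5): P = [1, 2, 5] / [4] / [8];  Q = [1, 3, 4] / [2] / [5]
  Insert 3 (step 6): P = [1, 2, 3] / [4, 5] / [8];  Q = [1, 3, 4] / [2, 6] / [5]
  Insert 6 (step 7): P = [1, 2, 3, 6] / [4, 5] / [8];  Q = [1, 3, 4, 7] / [2, 6] / [5]
  Insert 7 (step 8): P = [1, 2, 3, 6, 7] / [4, 5] / [8];  Q = [1, 3, 4, 7, 8] / [2, 6] / [5]
Final shape: (5, 2, 1).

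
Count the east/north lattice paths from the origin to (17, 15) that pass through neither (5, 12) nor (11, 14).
Number of paths = 532918228

Inclusion–exclusion. Total paths: C(32, 17) = 565722720. Through P₁: C(17, 5)·C(15, 12) = 2815540. Through P₂: C(25, 11)·C(7, 6) = 31201800. Since P₁ is strictly southwest of P₂, a monotone path through both must visit P₁ then P₂; paths through both = C(17, 5)·C(8, 6)·C(7, 6) = 1212848. Avoid both = 565722720 − 2815540 − 31201800 + 1212848 = 532918228.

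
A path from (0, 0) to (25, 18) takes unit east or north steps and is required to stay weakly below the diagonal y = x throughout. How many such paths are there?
Number of paths = 187187399448

By the reflection principle (André's argument), the number of monotone paths to (25, 18) with n ≤ m that never go above y = x is C(43, 25) − C(43, 26) = 608359048206 − 421171648758 = 187187399448.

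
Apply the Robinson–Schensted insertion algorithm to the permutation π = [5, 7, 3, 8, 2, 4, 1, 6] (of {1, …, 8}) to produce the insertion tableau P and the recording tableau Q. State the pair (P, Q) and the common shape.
P = [1, 4, 6] / [2, 7, 8] / [3] / [5];  Q = [1, 2, 4] / [3, 6, 8] / [5] / [7];  common shape = (3, 3, 1, 1)

Row-insert the values π_1, π_2, … into P one at a time, bumping the leftmost entry strictly greater than the inserted value down to the next row. The recording tableau Q records, in position (i, j), the step at which that cell was added to P.
  Insert 5 (step 1): P = [5];  Q = [1]
  Insert 7 (step 2): P = [5, 7];  Q = [1, 2]
  Insert 3 (step 3): P = [3, 7] / [5];  Q = [1, 2] / [3]
  Insert 8 (step 4): P = [3, 7, 8] / [5];  Q = [1, 2, 4] / [3]
  Insert 2 (step 5): P = [2, 7, 8] / [3] / [5];  Q = [1, 2, 4] / [3] / [5]
  Insert 4 (step 6): P = [2, 4, 8] / [3, 7] / [5];  Q = [1, 2, 4] / [3, 6] / [5]
  Insert 1 (step 7): P = [1, 4, 8] / [2, 7] / [3] / [5];  Q = [1, 2, 4] / [3, 6] / [5] / [7]
  Insert 6 (step 8): P = [1, 4, 6] / [2, 7, 8] / [3] / [5];  Q = [1, 2, 4] / [3, 6, 8] / [5] / [7]
Final shape: (3, 3, 1, 1).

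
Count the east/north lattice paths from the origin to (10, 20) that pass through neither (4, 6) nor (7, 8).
Number of paths = 19932990

Inclusion–exclusion. Total paths: C(30, 10) = 30045015. Through P₁: C(10, 4)·C(20, 6) = 8139600. Through P₂: C(15, 7)·C(15, 3) = 2927925. Since P₁ is strictly southwest of P₂, a monotone path through both must visit P₁ then P₂; paths through both = C(10, 4)·C(5, 3)·C(15, 3) = 955500. Avoid both = 30045015 − 8139600 − 2927925 + 955500 = 19932990.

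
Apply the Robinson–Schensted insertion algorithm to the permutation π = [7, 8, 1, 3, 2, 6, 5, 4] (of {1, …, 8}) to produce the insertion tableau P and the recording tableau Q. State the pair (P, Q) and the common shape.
P = [1, 2, 4] / [3, 5] / [6, 8] / [7];  Q = [1, 2, 6] / [3, 4] / [5, 7] / [8];  common shape = (3, 2, 2, 1)

Row-insert the values π_1, π_2, … into P one at a time, bumping the leftmost entry strictly greater than the inserted value down to the next row. The recording tableau Q records, in position (i, j), the step at which that cell was added to P.
  Insert 7 (step 1): P = [7];  Q = [1]
  Insert 8 (step 2): P = [7, 8];  Q = [1, 2]
  Insert 1 (step 3): P = [1, 8] / [7];  Q = [1, 2] / [3]
  Insert 3 (step 4): P = [1, 3] / [7, 8];  Q = [1, 2] / [3, 4]
  Insert 2 (step 5): P = [1, 2] / [3, 8] / [7];  Q = [1, 2] / [3, 4] / [5]
  Insert 6 (step 6): P = [1, 2, 6] / [3, 8] / [7];  Q = [1, 2, 6] / [3, 4] / [5]
  Insert 5 (step 7): P = [1, 2, 5] / [3, 6] / [7, 8];  Q = [1, 2, 6] / [3, 4] / [5, 7]
  Insert 4 (step 8): P = [1, 2, 4] / [3, 5] / [6, 8] / [7];  Q = [1, 2, 6] / [3, 4] / [5, 7] / [8]
Final shape: (3, 2, 2, 1).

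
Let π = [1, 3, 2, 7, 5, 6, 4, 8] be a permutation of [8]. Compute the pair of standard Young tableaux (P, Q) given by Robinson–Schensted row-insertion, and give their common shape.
P = [1, 2, 4, 6, 8] / [3, 5] / [7];  Q = [1, 2, 4, 6, 8] / [3, 5] / [7];  common shape = (5, 2, 1)

Row-insert the values π_1, π_2, … into P one at a time, bumping the leftmost entry strictly greater than the inserted value down to the next row. The recording tableau Q records, in position (i, j), the step at which that cell was added to P.
  Insert 1 (step 1): P = [1];  Q = [1]
  Insert 3 (step 2): P = [1, 3];  Q = [1, 2]
  Insert 2 (step 3): P = [1, 2] / [3];  Q = [1, 2] / [3]
  Insert 7 (step 4): P = [1, 2, 7] / [3];  Q = [1, 2, 4] / [3]
  Insert 5 (step 5): P = [1, 2, 5] / [3, 7];  Q = [1, 2, 4] / [3, 5]
  Insert 6 (step 6): P = [1, 2, 5, 6] / [3, 7];  Q = [1, 2, 4, 6] / [3, 5]
  Insert 4 (step 7): P = [1, 2, 4, 6] / [3, 5] / [7];  Q = [1, 2, 4, 6] / [3, 5] / [7]
  Insert 8 (step 8): P = [1, 2, 4, 6, 8] / [3, 5] / [7];  Q = [1, 2, 4, 6, 8] / [3, 5] / [7]
Final shape: (5, 2, 1).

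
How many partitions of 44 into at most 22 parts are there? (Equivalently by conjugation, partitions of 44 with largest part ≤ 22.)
p(44, parts ≤ 22) = 71669

Use the recurrence p(n, m) = p(n, m−1) + p(n−m, m): either the largest part is < m (count p(n, m−1)) or the largest part is exactly m (remove one copy of m, count p(n−m, m)). With p(0, ·) = 1 this gives p(44, parts ≤ 22) = 71669. (By conjugating Young diagrams, this also counts partitions of 44 into at most 22 parts.)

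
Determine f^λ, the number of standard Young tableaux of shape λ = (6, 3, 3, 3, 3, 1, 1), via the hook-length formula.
# SYT of shape (6, 3, 3, 3, 3, 1, 1) = 48498450

Hook-length formula: f^λ = n! / Π hook(c), product over all cells c of the Young diagram. For λ = (6, 3, 3, 3, 3, 1, 1), n = 20 boxes. Hook lengths by row (left-to-right, top-to-bottom): [12, 9, 8, 3, 2, 1]; [8, 5, 4]; [7, 4, 3]; [6, 3, 2]; [5, 2, 1]; [2]; [1]. Product of hooks = 50164531200. So f^λ = 20! / 50164531200 = 2432902008176640000 / 50164531200 = 48498450.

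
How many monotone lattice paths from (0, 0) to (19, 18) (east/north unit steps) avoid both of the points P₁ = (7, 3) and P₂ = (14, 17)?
Number of paths = 14079195150

Inclusion–exclusion. Total paths: C(37, 19) = 17672631900. Through P₁: C(10, 7)·C(27, 12) = 2086063200. Through P₂: C(31, 14)·C(6, 5) = 1591095150. Since P₁ is strictly southwest of P₂, a monotone path through both must visit P₁ then P₂; paths through both = C(10, 7)·C(21, 7)·C(6, 5) = 83721600. Avoid both = 17672631900 − 2086063200 − 1591095150 + 83721600 = 14079195150.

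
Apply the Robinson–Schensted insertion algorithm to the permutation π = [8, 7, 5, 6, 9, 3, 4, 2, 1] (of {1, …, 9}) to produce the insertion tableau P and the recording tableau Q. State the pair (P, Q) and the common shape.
P = [1, 4, 9] / [2, 6] / [3] / [5] / [7] / [8];  Q = [1, 4, 5] / [2, 7] / [3] / [6] / [8] / [9];  common shape = (3, 2, 1, 1, 1, 1)

Row-insert the values π_1, π_2, … into P one at a time, bumping the leftmost entry strictly greater than the inserted value down to the next row. The recording tableau Q records, in position (i, j), the step at which that cell was added to P.
  Insert 8 (step 1): P = [8];  Q = [1]
  Insert 7 (step 2): P = [7] / [8];  Q = [1] / [2]
  Insert 5 (step 3): P = [5] / [7] / [8];  Q = [1] / [2] / [3]
  Insert 6 (step 4): P = [5, 6] / [7] / [8];  Q = [1, 4] / [2] / [3]
  Insert 9 (step 5): P = [5, 6, 9] / [7] / [8];  Q = [1, 4, 5] / [2] / [3]
  Insert 3 (step 6): P = [3, 6, 9] / [5] / [7] / [8];  Q = [1, 4, 5] / [2] / [3] / [6]
  Insert 4 (step 7): P = [3, 4, 9] / [5, 6] / [7] / [8];  Q = [1, 4, 5] / [2, 7] / [3] / [6]
  Insert 2 (step 8): P = [2, 4, 9] / [3, 6] / [5] / [7] / [8];  Q = [1, 4, 5] / [2, 7] / [3] / [6] / [8]
  Insert 1 (step 9): P = [1, 4, 9] / [2, 6] / [3] / [5] / [7] / [8];  Q = [1, 4, 5] / [2, 7] / [3] / [6] / [8] / [9]
Final shape: (3, 2, 1, 1, 1, 1).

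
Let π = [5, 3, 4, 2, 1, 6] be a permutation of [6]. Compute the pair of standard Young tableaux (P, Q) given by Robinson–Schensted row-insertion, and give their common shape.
P = [1, 4, 6] / [2] / [3] / [5];  Q = [1, 3, 6] / [2] / [4] / [5];  common shape = (3, 1, 1, 1)

Row-insert the values π_1, π_2, … into P one at a time, bumping the leftmost entry strictly greater than the inserted value down to the next row. The recording tableau Q records, in position (i, j), the step at which that cell was added to P.
  Insert 5 (step 1): P = [5];  Q = [1]
  Insert 3 (step 2): P = [3] / [5];  Q = [1] / [2]
  Insert 4 (step 3): P = [3, 4] / [5];  Q = [1, 3] / [2]
  Insert 2 (step 4): P = [2, 4] / [3] / [5];  Q = [1, 3] / [2] / [4]
  Insert 1 (step 5): P = [1, 4] / [2] / [3] / [5];  Q = [1, 3] / [2] / [4] / [5]
  Insert 6 (step 6): P = [1, 4, 6] / [2] / [3] / [5];  Q = [1, 3, 6] / [2] / [4] / [5]
Final shape: (3, 1, 1, 1).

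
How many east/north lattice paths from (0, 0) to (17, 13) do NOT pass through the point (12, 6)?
Number of paths = 105057162

Total paths from (0, 0) to (17, 13): C(30, 17) = 119759850. Paths through (12, 6): (paths (0, 0) → (12, 6)) × (paths (12, 6) → (17, 13)) = C(18, 12) · C(12, 5) = 18564 · 792 = 14702688. Avoidance count = 119759850 − 14702688 = 105057162.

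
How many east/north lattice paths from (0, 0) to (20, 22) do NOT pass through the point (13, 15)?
Number of paths = 385290114300

Total paths from (0, 0) to (20, 22): C(42, 20) = 513791607420. Paths through (13, 15): (paths (0, 0) → (13, 15)) × (paths (13, 15) → (20, 22)) = C(28, 13) · C(14, 7) = 37442160 · 3432 = 128501493120. Avoidance count = 513791607420 − 128501493120 = 385290114300.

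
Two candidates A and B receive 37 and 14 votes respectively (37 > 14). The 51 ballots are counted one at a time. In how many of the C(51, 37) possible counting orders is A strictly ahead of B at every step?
Strict-lead orderings = 582985137700

Total orderings of the 51 votes with 37 for A: C(51, 37) = 1292706174900. By the Bertrand ballot formula (Cycle Lemma / reflection principle), the number of orderings in which A is strictly ahead of B throughout is (p − q)/(p + q) · C(p + q, p) = (37 − 14)/(37 + 14) · 1292706174900 = 582985137700.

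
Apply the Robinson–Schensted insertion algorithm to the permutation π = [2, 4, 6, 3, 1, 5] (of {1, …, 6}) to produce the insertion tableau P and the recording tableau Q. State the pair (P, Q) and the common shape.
P = [1, 3, 5] / [2, 6] / [4];  Q = [1, 2, 3] / [4, 6] / [5];  common shape = (3, 2, 1)

Row-insert the values π_1, π_2, … into P one at a time, bumping the leftmost entry strictly greater than the inserted value down to the next row. The recording tableau Q records, in position (i, j), the step at which that cell was added to P.
  Insert 2 (step 1): P = [2];  Q = [1]
  Insert 4 (step 2): P = [2, 4];  Q = [1, 2]
  Insert 6 (step 3): P = [2, 4, 6];  Q = [1, 2, 3]
  Insert 3 (step 4): P = [2, 3, 6] / [4];  Q = [1, 2, 3] / [4]
  Insert 1 (step 5): P = [1, 3, 6] / [2] / [4];  Q = [1, 2, 3] / [4] / [5]
  Insert 5 (step 6): P = [1, 3, 5] / [2, 6] / [4];  Q = [1, 2, 3] / [4, 6] / [5]
Final shape: (3, 2, 1).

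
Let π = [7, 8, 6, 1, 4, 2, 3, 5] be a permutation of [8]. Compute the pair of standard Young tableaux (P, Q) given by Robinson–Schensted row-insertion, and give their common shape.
P = [1, 2, 3, 5] / [4, 8] / [6] / [7];  Q = [1, 2, 7, 8] / [3, 5] / [4] / [6];  common shape = (4, 2, 1, 1)

Row-insert the values π_1, π_2, … into P one at a time, bumping the leftmost entry strictly greater than the inserted value down to the next row. The recording tableau Q records, in position (i, j), the step at which that cell was added to P.
  Insert 7 (step 1): P = [7];  Q = [1]
  Insert 8 (step 2): P = [7, 8];  Q = [1, 2]
  Insert 6 (step 3): P = [6, 8] / [7];  Q = [1, 2] / [3]
  Insert 1 (step 4): P = [1, 8] / [6] / [7];  Q = [1, 2] / [3] / [4]
  Insert 4 (step 5): P = [1, 4] / [6, 8] / [7];  Q = [1, 2] / [3, 5] / [4]
  Insert 2 (step 6): P = [1, 2] / [4, 8] / [6] / [7];  Q = [1, 2] / [3, 5] / [4] / [6]
  Insert 3 (step 7): P = [1, 2, 3] / [4, 8] / [6] / [7];  Q = [1, 2, 7] / [3, 5] / [4] / [6]
  Insert 5 (step 8): P = [1, 2, 3, 5] / [4, 8] / [6] / [7];  Q = [1, 2, 7, 8] / [3, 5] / [4] / [6]
Final shape: (4, 2, 1, 1).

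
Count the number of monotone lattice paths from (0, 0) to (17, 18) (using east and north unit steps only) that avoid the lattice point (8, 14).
Number of paths = 4308932100

Total paths from (0, 0) to (17, 18): C(35, 17) = 4537567650. Paths through (8, 14): (paths (0, 0) → (8, 14)) × (paths (8, 14) → (17, 18)) = C(22, 8) · C(13, 9) = 319770 · 715 = 228635550. Avoidance count = 4537567650 − 228635550 = 4308932100.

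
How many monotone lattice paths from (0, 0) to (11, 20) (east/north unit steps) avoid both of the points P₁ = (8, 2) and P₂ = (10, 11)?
Number of paths = 81110055

Inclusion–exclusion. Total paths: C(31, 11) = 84672315. Through P₁: C(10, 8)·C(21, 3) = 59850. Through P₂: C(21, 10)·C(10, 1) = 3527160. Since P₁ is strictly southwest of P₂, a monotone path through both must visit P₁ then P₂; paths through both = C(10, 8)·C(11, 2)·C(10, 1) = 24750. Avoid both = 84672315 − 59850 − 3527160 + 24750 = 81110055.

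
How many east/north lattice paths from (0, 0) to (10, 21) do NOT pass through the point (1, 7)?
Number of paths = 37814645

Total paths from (0, 0) to (10, 21): C(31, 10) = 44352165. Paths through (1, 7): (paths (0, 0) → (1, 7)) × (paths (1, 7) → (10, 21)) = C(8, 1) · C(23, 9) = 8 · 817190 = 6537520. Avoidance count = 44352165 − 6537520 = 37814645.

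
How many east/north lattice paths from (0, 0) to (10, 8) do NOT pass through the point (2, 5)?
Number of paths = 40293

Total paths from (0, 0) to (10, 8): C(18, 10) = 43758. Paths through (2, 5): (paths (0, 0) → (2, 5)) × (paths (2, 5) → (10, 8)) = C(7, 2) · C(11, 8) = 21 · 165 = 3465. Avoidance count = 43758 − 3465 = 40293.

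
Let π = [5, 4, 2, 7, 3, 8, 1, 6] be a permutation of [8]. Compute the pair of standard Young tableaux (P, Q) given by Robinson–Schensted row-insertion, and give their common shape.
P = [1, 3, 6] / [2, 7, 8] / [4] / [5];  Q = [1, 4, 6] / [2, 5, 8] / [3] / [7];  common shape = (3, 3, 1, 1)

Row-insert the values π_1, π_2, … into P one at a time, bumping the leftmost entry strictly greater than the inserted value down to the next row. The recording tableau Q records, in position (i, j), the step at which that cell was added to P.
  Insert 5 (step 1): P = [5];  Q = [1]
  Insert 4 (step 2): P = [4] / [5];  Q = [1] / [2]
  Insert 2 (step 3): P = [2] / [4] / [5];  Q = [1] / [2] / [3]
  Insert 7 (step 4): P = [2, 7] / [4] / [5];  Q = [1, 4] / [2] / [3]
  Insert 3 (step 5): P = [2, 3] / [4, 7] / [5];  Q = [1, 4] / [2, 5] / [3]
  Insert 8 (step 6): P = [2, 3, 8] / [4, 7] / [5];  Q = [1, 4, 6] / [2, 5] / [3]
  Insert 1 (step 7): P = [1, 3, 8] / [2, 7] / [4] / [5];  Q = [1, 4, 6] / [2, 5] / [3] / [7]
  Insert 6 (step 8): P = [1, 3, 6] / [2, 7, 8] / [4] / [5];  Q = [1, 4, 6] / [2, 5, 8] / [3] / [7]
Final shape: (3, 3, 1, 1).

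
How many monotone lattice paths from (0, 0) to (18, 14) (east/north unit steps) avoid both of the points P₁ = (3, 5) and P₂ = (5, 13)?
Number of paths = 398130704

Inclusion–exclusion. Total paths: C(32, 18) = 471435600. Through P₁: C(8, 3)·C(24, 15) = 73220224. Through P₂: C(18, 5)·C(14, 13) = 119952. Since P₁ is strictly southwest of P₂, a monotone path through both must visit P₁ then P₂; paths through both = C(8, 3)·C(10, 2)·C(14, 13) = 35280. Avoid both = 471435600 − 73220224 − 119952 + 35280 = 398130704.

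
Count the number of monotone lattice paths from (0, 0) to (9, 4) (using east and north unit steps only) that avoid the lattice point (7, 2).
Number of paths = 499

Total paths from (0, 0) to (9, 4): C(13, 9) = 715. Paths through (7, 2): (paths (0, 0) → (7, 2)) × (paths (7, 2) → (9, 4)) = C(9, 7) · C(4, 2) = 36 · 6 = 216. Avoidance count = 715 − 216 = 499.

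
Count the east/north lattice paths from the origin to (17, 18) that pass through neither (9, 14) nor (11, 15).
Number of paths = 3689993040

Inclusion–exclusion. Total paths: C(35, 17) = 4537567650. Through P₁: C(23, 9)·C(12, 8) = 404509050. Through P₂: C(26, 11)·C(9, 6) = 648997440. Since P₁ is strictly southwest of P₂, a monotone path through both must visit P₁ then P₂; paths through both = C(23, 9)·C(3, 2)·C(9, 6) = 205931880. Avoid both = 4537567650 − 404509050 − 648997440 + 205931880 = 3689993040.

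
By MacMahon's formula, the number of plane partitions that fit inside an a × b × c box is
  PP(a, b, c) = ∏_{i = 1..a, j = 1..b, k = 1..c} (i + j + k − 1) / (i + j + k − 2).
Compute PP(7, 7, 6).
PP(7, 7, 6) = 872299918503728

Evaluate the triple product over i = 1..7, j = 1..7, k = 1..6. The factors are (2/1) · (3/2) · (4/3) · (5/4) · (6/5) · (7/6) · (3/2) · (4/3) · … (294 factors total). The numerators and denominators telescope so the product is an integer; carrying out the multiplication exactly gives PP(7, 7, 6) = 872299918503728.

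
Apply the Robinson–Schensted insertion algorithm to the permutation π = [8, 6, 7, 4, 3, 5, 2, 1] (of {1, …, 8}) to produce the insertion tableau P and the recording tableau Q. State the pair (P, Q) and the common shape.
P = [1, 5] / [2, 7] / [3] / [4] / [6] / [8];  Q = [1, 3] / [2, 6] / [4] / [5] / [7] / [8];  common shape = (2, 2, 1, 1, 1, 1)

Row-insert the values π_1, π_2, … into P one at a time, bumping the leftmost entry strictly greater than the inserted value down to the next row. The recording tableau Q records, in position (i, j), the step at which that cell was added to P.
  Insert 8 (step 1): P = [8];  Q = [1]
  Insert 6 (step 2): P = [6] / [8];  Q = [1] / [2]
  Insert 7 (step 3): P = [6, 7] / [8];  Q = [1, 3] / [2]
  Insert 4 (step 4): P = [4, 7] / [6] / [8];  Q = [1, 3] / [2] / [4]
  Insert 3 (step 5): P = [3, 7] / [4] / [6] / [8];  Q = [1, 3] / [2] / [4] / [5]
  Insert 5 (step 6): P = [3, 5] / [4, 7] / [6] / [8];  Q = [1, 3] / [2, 6] / [4] / [5]
  Insert 2 (step 7): P = [2, 5] / [3, 7] / [4] / [6] / [8];  Q = [1, 3] / [2, 6] / [4] / [5] / [7]
  Insert 1 (step 8): P = [1, 5] / [2, 7] / [3] / [4] / [6] / [8];  Q = [1, 3] / [2, 6] / [4] / [5] / [7] / [8]
Final shape: (2, 2, 1, 1, 1, 1).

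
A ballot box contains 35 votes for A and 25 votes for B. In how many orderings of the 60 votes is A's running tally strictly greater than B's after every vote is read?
Strict-lead orderings = 8652572995721382

Total orderings of the 60 votes with 35 for A: C(60, 35) = 51915437974328292. By the Bertrand ballot formula (Cycle Lemma / reflection principle), the number of orderings in which A is strictly ahead of B throughout is (p − q)/(p + q) · C(p + q, p) = (35 − 25)/(35 + 25) · 51915437974328292 = 8652572995721382.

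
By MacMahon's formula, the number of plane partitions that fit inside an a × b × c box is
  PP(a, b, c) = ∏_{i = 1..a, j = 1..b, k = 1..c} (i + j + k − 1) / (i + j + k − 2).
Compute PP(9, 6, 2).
PP(9, 6, 2) = 5725720

Evaluate the triple product over i = 1..9, j = 1..6, k = 1..2. The factors are (2/1) · (3/2) · (3/2) · (4/3) · (4/3) · (5/4) · (5/4) · (6/5) · … (108 factors total). The numerators and denominators telescope so the product is an integer; carrying out the multiplication exactly gives PP(9, 6, 2) = 5725720.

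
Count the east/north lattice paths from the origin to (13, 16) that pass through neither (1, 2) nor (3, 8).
Number of paths = 35346417

Inclusion–exclusion. Total paths: C(29, 13) = 67863915. Through P₁: C(3, 1)·C(26, 12) = 28973100. Through P₂: C(11, 3)·C(18, 10) = 7220070. Since P₁ is strictly southwest of P₂, a monotone path through both must visit P₁ then P₂; paths through both = C(3, 1)·C(8, 2)·C(18, 10) = 3675672. Avoid both = 67863915 − 28973100 − 7220070 + 3675672 = 35346417.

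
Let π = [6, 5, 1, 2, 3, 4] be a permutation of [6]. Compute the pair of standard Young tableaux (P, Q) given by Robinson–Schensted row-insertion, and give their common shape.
P = [1, 2, 3, 4] / [5] / [6];  Q = [1, 4, 5, 6] / [2] / [3];  common shape = (4, 1, 1)

Row-insert the values π_1, π_2, … into P one at a time, bumping the leftmost entry strictly greater than the inserted value down to the next row. The recording tableau Q records, in position (i, j), the step at which that cell was added to P.
  Insert 6 (step 1): P = [6];  Q = [1]
  Insert 5 (step 2): P = [5] / [6];  Q = [1] / [2]
  Insert 1 (step 3): P = [1] / [5] / [6];  Q = [1] / [2] / [3]
  Insert 2 (step 4): P = [1, 2] / [5] / [6];  Q = [1, 4] / [2] / [3]
  Insert 3 (step 5): P = [1, 2, 3] / [5] / [6];  Q = [1, 4, 5] / [2] / [3]
  Insert 4 (step 6): P = [1, 2, 3, 4] / [5] / [6];  Q = [1, 4, 5, 6] / [2] / [3]
Final shape: (4, 1, 1).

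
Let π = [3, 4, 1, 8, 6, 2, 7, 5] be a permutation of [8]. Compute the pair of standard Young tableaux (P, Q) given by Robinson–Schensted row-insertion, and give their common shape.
P = [1, 2, 5, 7] / [3, 4, 6] / [8];  Q = [1, 2, 4, 7] / [3, 5, 8] / [6];  common shape = (4, 3, 1)

Row-insert the values π_1, π_2, … into P one at a time, bumping the leftmost entry strictly greater than the inserted value down to the next row. The recording tableau Q records, in position (i, j), the step at which that cell was added to P.
  Insert 3 (step 1): P = [3];  Q = [1]
  Insert 4 (step 2): P = [3, 4];  Q = [1, 2]
  Insert 1 (step 3): P = [1, 4] / [3];  Q = [1, 2] / [3]
  Insert 8 (step 4): P = [1, 4, 8] / [3];  Q = [1, 2, 4] / [3]
  Insert 6 (step 5): P = [1, 4, 6] / [3, 8];  Q = [1, 2, 4] / [3, 5]
  Insert 2 (step 6): P = [1, 2, 6] / [3, 4] / [8];  Q = [1, 2, 4] / [3, 5] / [6]
  Insert 7 (step 7): P = [1, 2, 6, 7] / [3, 4] / [8];  Q = [1, 2, 4, 7] / [3, 5] / [6]
  Insert 5 (step 8): P = [1, 2, 5, 7] / [3, 4, 6] / [8];  Q = [1, 2, 4, 7] / [3, 5, 8] / [6]
Final shape: (4, 3, 1).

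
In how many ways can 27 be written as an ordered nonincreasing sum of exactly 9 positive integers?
p(27, 9 parts) = 318

Partitions of n into exactly k parts are in bijection with partitions of n − k into at most k parts (subtract 1 from each part). So p(27, exactly 9) = p(18, parts ≤ 9). Computing via the recurrence p(m, j) = p(m, j−1) + p(m−j, j) gives 318.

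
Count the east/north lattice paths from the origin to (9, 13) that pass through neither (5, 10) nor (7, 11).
Number of paths = 255425

Inclusion–exclusion. Total paths: C(22, 9) = 497420. Through P₁: C(15, 5)·C(7, 4) = 105105. Through P₂: C(18, 7)·C(4, 2) = 190944. Since P₁ is strictly southwest of P₂, a monotone path through both must visit P₁ then P₂; paths through both = C(15, 5)·C(3, 2)·C(4, 2) = 54054. Avoid both = 497420 − 105105 − 190944 + 54054 = 255425.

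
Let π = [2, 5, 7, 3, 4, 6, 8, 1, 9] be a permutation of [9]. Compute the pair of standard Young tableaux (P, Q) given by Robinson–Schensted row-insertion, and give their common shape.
P = [1, 3, 4, 6, 8, 9] / [2, 7] / [5];  Q = [1, 2, 3, 6, 7, 9] / [4, 5] / [8];  common shape = (6, 2, 1)

Row-insert the values π_1, π_2, … into P one at a time, bumping the leftmost entry strictly greater than the inserted value down to the next row. The recording tableau Q records, in position (i, j), the step at which that cell was added to P.
  Insert 2 (step 1): P = [2];  Q = [1]
  Insert 5 (step 2): P = [2, 5];  Q = [1, 2]
  Insert 7 (step 3): P = [2, 5, 7];  Q = [1, 2, 3]
  Insert 3 (step 4): P = [2, 3, 7] / [5];  Q = [1, 2, 3] / [4]
  Insert 4 (step 5): P = [2, 3, 4] / [5, 7];  Q = [1, 2, 3] / [4, 5]
  Insert 6 (step 6): P = [2, 3, 4, 6] / [5, 7];  Q = [1, 2, 3, 6] / [4, 5]
  Insert 8 (step 7): P = [2, 3, 4, 6, 8] / [5, 7];  Q = [1, 2, 3, 6, 7] / [4, 5]
  Insert 1 (step 8): P = [1, 3, 4, 6, 8] / [2, 7] / [5];  Q = [1, 2, 3, 6, 7] / [4, 5] / [8]
  Insert 9 (step 9): P = [1, 3, 4, 6, 8, 9] / [2, 7] / [5];  Q = [1, 2, 3, 6, 7, 9] / [4, 5] / [8]
Final shape: (6, 2, 1).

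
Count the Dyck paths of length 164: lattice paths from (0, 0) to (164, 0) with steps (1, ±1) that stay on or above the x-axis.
C_82 = 17526585015616776834735140517915655636396234280

These Dyck paths are counted by the Catalan number C_n = (1/(n + 1)) · C(2n, n). For n = 82: C_82 = (1/83) · C(164, 82) = 1454706556296192477283016662986999417820887445240/83 = 17526585015616776834735140517915655636396234280.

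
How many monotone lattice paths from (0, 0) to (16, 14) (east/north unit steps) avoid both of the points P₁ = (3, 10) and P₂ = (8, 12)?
Number of paths = 139343615

Inclusion–exclusion. Total paths: C(30, 16) = 145422675. Through P₁: C(13, 3)·C(17, 13) = 680680. Through P₂: C(20, 8)·C(10, 8) = 5668650. Since P₁ is strictly southwest of P₂, a monotone path through both must visit P₁ then P₂; paths through both = C(13, 3)·C(7, 5)·C(10, 8) = 270270. Avoid both = 145422675 − 680680 − 5668650 + 270270 = 139343615.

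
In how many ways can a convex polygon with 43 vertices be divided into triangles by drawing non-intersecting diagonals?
C_41 = 10113918591637898134020

These polygon triangulations are counted by the Catalan number C_n = (1/(n + 1)) · C(2n, n). For n = 41: C_41 = (1/42) · C(82, 41) = 424784580848791721628840/42 = 10113918591637898134020.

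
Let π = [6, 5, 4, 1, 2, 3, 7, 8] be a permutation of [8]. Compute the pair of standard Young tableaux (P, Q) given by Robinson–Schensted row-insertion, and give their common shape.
P = [1, 2, 3, 7, 8] / [4] / [5] / [6];  Q = [1, 5, 6, 7, 8] / [2] / [3] / [4];  common shape = (5, 1, 1, 1)

Row-insert the values π_1, π_2, … into P one at a time, bumping the leftmost entry strictly greater than the inserted value down to the next row. The recording tableau Q records, in position (i, j), the step at which that cell was added to P.
  Insert 6 (step 1): P = [6];  Q = [1]
  Insert 5 (step 2): P = [5] / [6];  Q = [1] / [2]
  Insert 4 (step 3): P = [4] / [5] / [6];  Q = [1] / [2] / [3]
  Insert 1 (step 4): P = [1] / [4] / [5] / [6];  Q = [1] / [2] / [3] / [4]
  Insert 2 (step 5): P = [1, 2] / [4] / [5] / [6];  Q = [1, 5] / [2] / [3] / [4]
  Insert 3 (step 6): P = [1, 2, 3] / [4] / [5] / [6];  Q = [1, 5, 6] / [2] / [3] / [4]
  Insert 7 (step 7): P = [1, 2, 3, 7] / [4] / [5] / [6];  Q = [1, 5, 6, 7] / [2] / [3] / [4]
  Insert 8 (step 8): P = [1, 2, 3, 7, 8] / [4] / [5] / [6];  Q = [1, 5, 6, 7, 8] / [2] / [3] / [4]
Final shape: (5, 1, 1, 1).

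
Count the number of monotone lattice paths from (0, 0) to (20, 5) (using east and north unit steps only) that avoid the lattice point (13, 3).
Number of paths = 32970

Total paths from (0, 0) to (20, 5): C(25, 20) = 53130. Paths through (13, 3): (paths (0, 0) → (13, 3)) × (paths (13, 3) → (20, 5)) = C(16, 13) · C(9, 7) = 560 · 36 = 20160. Avoidance count = 53130 − 20160 = 32970.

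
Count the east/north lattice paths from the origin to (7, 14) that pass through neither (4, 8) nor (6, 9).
Number of paths = 53580

Inclusion–exclusion. Total paths: C(21, 7) = 116280. Through P₁: C(12, 4)·C(9, 3) = 41580. Through P₂: C(15, 6)·C(6, 1) = 30030. Since P₁ is strictly southwest of P₂, a monotone path through both must visit P₁ then P₂; paths through both = C(12, 4)·C(3, 2)·C(6, 1) = 8910. Avoid both = 116280 − 41580 − 30030 + 8910 = 53580.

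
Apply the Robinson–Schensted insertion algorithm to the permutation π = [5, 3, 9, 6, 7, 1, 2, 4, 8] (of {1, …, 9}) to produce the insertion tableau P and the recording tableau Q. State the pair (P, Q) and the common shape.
P = [1, 2, 4, 8] / [3, 6, 7] / [5, 9];  Q = [1, 3, 5, 9] / [2, 4, 8] / [6, 7];  common shape = (4, 3, 2)

Row-insert the values π_1, π_2, … into P one at a time, bumping the leftmost entry strictly greater than the inserted value down to the next row. The recording tableau Q records, in position (i, j), the step at which that cell was added to P.
  Insert 5 (step 1): P = [5];  Q = [1]
  Insert 3 (step 2): P = [3] / [5];  Q = [1] / [2]
  Insert 9 (step 3): P = [3, 9] / [5];  Q = [1, 3] / [2]
  Insert 6 (step 4): P = [3, 6] / [5, 9];  Q = [1, 3] / [2, 4]
  Insert 7 (step 5): P = [3, 6, 7] / [5, 9];  Q = [1, 3, 5] / [2, 4]
  Insert 1 (step 6): P = [1, 6, 7] / [3, 9] / [5];  Q = [1, 3, 5] / [2, 4] / [6]
  Insert 2 (step 7): P = [1, 2, 7] / [3, 6] / [5, 9];  Q = [1, 3, 5] / [2, 4] / [6, 7]
  Insert 4 (step 8): P = [1, 2, 4] / [3, 6, 7] / [5, 9];  Q = [1, 3, 5] / [2, 4, 8] / [6, 7]
  Insert 8 (step 9): P = [1, 2, 4, 8] / [3, 6, 7] / [5, 9];  Q = [1, 3, 5, 9] / [2, 4, 8] / [6, 7]
Final shape: (4, 3, 2).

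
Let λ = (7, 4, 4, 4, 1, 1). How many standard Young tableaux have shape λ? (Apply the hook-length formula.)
# SYT of shape (7, 4, 4, 4, 1, 1) = 242492250

Hook-length formula: f^λ = n! / Π hook(c), product over all cells c of the Young diagram. For λ = (7, 4, 4, 4, 1, 1), n = 21 boxes. Hook lengths by row (left-to-right, top-to-bottom): [12, 9, 8, 7, 3, 2, 1]; [8, 5, 4, 3]; [7, 4, 3, 2]; [6, 3, 2, 1]; [2]; [1]. Product of hooks = 210691031040. So f^λ = 21! / 210691031040 = 51090942171709440000 / 210691031040 = 242492250.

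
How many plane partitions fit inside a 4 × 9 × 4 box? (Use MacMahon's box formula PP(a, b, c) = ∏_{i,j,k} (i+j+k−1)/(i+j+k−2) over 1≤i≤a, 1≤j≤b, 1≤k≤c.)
PP(4, 9, 4) = 677352676

Evaluate the triple product over i = 1..4, j = 1..9, k = 1..4. The factors are (2/1) · (3/2) · (4/3) · (5/4) · (3/2) · (4/3) · (5/4) · (6/5) · … (144 factors total). The numerators and denominators telescope so the product is an integer; carrying out the multiplication exactly gives PP(4, 9, 4) = 677352676.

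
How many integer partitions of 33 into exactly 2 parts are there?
p(33, 2 parts) = 16

Partitions of n into exactly k parts are in bijection with partitions of n − k into at most k parts (subtract 1 from each part). So p(33, exactly 2) = p(31, parts ≤ 2). Computing via the recurrence p(m, j) = p(m, j−1) + p(m−j, j) gives 16.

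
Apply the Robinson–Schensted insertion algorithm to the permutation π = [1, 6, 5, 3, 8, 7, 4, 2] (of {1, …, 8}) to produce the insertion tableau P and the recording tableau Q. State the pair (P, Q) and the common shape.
P = [1, 2, 4] / [3, 7] / [5, 8] / [6];  Q = [1, 2, 5] / [3, 6] / [4, 7] / [8];  common shape = (3, 2, 2, 1)

Row-insert the values π_1, π_2, … into P one at a time, bumping the leftmost entry strictly greater than the inserted value down to the next row. The recording tableau Q records, in position (i, j), the step at which that cell was added to P.
  Insert 1 (step 1): P = [1];  Q = [1]
  Insert 6 (step 2): P = [1, 6];  Q = [1, 2]
  Insert 5 (step 3): P = [1, 5] / [6];  Q = [1, 2] / [3]
  Insert 3 (step 4): P = [1, 3] / [5] / [6];  Q = [1, 2] / [3] / [4]
  Insert 8 (step 5): P = [1, 3, 8] / [5] / [6];  Q = [1, 2, 5] / [3] / [4]
  Insert 7 (step 6): P = [1, 3, 7] / [5, 8] / [6];  Q = [1, 2, 5] / [3, 6] / [4]
  Insert 4 (step 7): P = [1, 3, 4] / [5, 7] / [6, 8];  Q = [1, 2, 5] / [3, 6] / [4, 7]
  Insert 2 (step 8): P = [1, 2, 4] / [3, 7] / [5, 8] / [6];  Q = [1, 2, 5] / [3, 6] / [4, 7] / [8]
Final shape: (3, 2, 2, 1).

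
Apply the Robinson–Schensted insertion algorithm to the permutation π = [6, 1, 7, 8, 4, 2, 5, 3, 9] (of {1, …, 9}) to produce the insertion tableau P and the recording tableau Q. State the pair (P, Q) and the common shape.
P = [1, 2, 3, 9] / [4, 5, 8] / [6, 7];  Q = [1, 3, 4, 9] / [2, 5, 7] / [6, 8];  common shape = (4, 3, 2)

Row-insert the values π_1, π_2, … into P one at a time, bumping the leftmost entry strictly greater than the inserted value down to the next row. The recording tableau Q records, in position (i, j), the step at which that cell was added to P.
  Insert 6 (step 1): P = [6];  Q = [1]
  Insert 1 (step 2): P = [1] / [6];  Q = [1] / [2]
  Insert 7 (step 3): P = [1, 7] / [6];  Q = [1, 3] / [2]
  Insert 8 (step 4): P = [1, 7, 8] / [6];  Q = [1, 3, 4] / [2]
  Insert 4 (step 5): P = [1, 4, 8] / [6, 7];  Q = [1, 3, 4] / [2, 5]
  Insert 2 (step 6): P = [1, 2, 8] / [4, 7] / [6];  Q = [1, 3, 4] / [2, 5] / [6]
  Insert 5 (step 7): P = [1, 2, 5] / [4, 7, 8] / [6];  Q = [1, 3, 4] / [2, 5, 7] / [6]
  Insert 3 (step 8): P = [1, 2, 3] / [4, 5, 8] / [6, 7];  Q = [1, 3, 4] / [2, 5, 7] / [6, 8]
  Insert 9 (step 9): P = [1, 2, 3, 9] / [4, 5, 8] / [6, 7];  Q = [1, 3, 4, 9] / [2, 5, 7] / [6, 8]
Final shape: (4, 3, 2).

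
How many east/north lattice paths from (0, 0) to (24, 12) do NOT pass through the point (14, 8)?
Number of paths = 931587930

Total paths from (0, 0) to (24, 12): C(36, 24) = 1251677700. Paths through (14, 8): (paths (0, 0) → (14, 8)) × (paths (14, 8) → (24, 12)) = C(22, 14) · C(14, 10) = 319770 · 1001 = 320089770. Avoidance count = 1251677700 − 320089770 = 931587930.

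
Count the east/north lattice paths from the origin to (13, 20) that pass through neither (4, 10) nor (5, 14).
Number of paths = 460807193

Inclusion–exclusion. Total paths: C(33, 13) = 573166440. Through P₁: C(14, 4)·C(19, 9) = 92470378. Through P₂: C(19, 5)·C(14, 8) = 34918884. Since P₁ is strictly southwest of P₂, a monotone path through both must visit P₁ then P₂; paths through both = C(14, 4)·C(5, 1)·C(14, 8) = 15030015. Avoid both = 573166440 − 92470378 − 34918884 + 15030015 = 460807193.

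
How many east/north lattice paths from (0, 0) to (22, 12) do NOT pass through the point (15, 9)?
Number of paths = 391453560

Total paths from (0, 0) to (22, 12): C(34, 22) = 548354040. Paths through (15, 9): (paths (0, 0) → (15, 9)) × (paths (15, 9) → (22, 12)) = C(24, 15) · C(10, 7) = 1307504 · 120 = 156900480. Avoidance count = 548354040 − 156900480 = 391453560.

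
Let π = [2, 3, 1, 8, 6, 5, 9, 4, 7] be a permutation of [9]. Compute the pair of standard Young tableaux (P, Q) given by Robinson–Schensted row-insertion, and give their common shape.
P = [1, 3, 4, 7] / [2, 5, 9] / [6] / [8];  Q = [1, 2, 4, 7] / [3, 5, 9] / [6] / [8];  common shape = (4, 3, 1, 1)

Row-insert the values π_1, π_2, … into P one at a time, bumping the leftmost entry strictly greater than the inserted value down to the next row. The recording tableau Q records, in position (i, j), the step at which that cell was added to P.
  Insert 2 (step 1): P = [2];  Q = [1]
  Insert 3 (step 2): P = [2, 3];  Q = [1, 2]
  Insert 1 (step 3): P = [1, 3] / [2];  Q = [1, 2] / [3]
  Insert 8 (step 4): P = [1, 3, 8] / [2];  Q = [1, 2, 4] / [3]
  Insert 6 (step 5): P = [1, 3, 6] / [2, 8];  Q = [1, 2, 4] / [3, 5]
  Insert 5 (step 6): P = [1, 3, 5] / [2, 6] / [8];  Q = [1, 2, 4] / [3, 5] / [6]
  Insert 9 (step 7): P = [1, 3, 5, 9] / [2, 6] / [8];  Q = [1, 2, 4, 7] / [3, 5] / [6]
  Insert 4 (step 8): P = [1, 3, 4, 9] / [2, 5] / [6] / [8];  Q = [1, 2, 4, 7] / [3, 5] / [6] / [8]
  Insert 7 (step 9): P = [1, 3, 4, 7] / [2, 5, 9] / [6] / [8];  Q = [1, 2, 4, 7] / [3, 5, 9] / [6] / [8]
Final shape: (4, 3, 1, 1).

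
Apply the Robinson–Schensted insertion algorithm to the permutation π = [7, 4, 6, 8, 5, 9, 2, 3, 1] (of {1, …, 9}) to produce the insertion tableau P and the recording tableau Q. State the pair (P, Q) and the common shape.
P = [1, 3, 8, 9] / [2, 5] / [4] / [6] / [7];  Q = [1, 3, 4, 6] / [2, 8] / [5] / [7] / [9];  common shape = (4, 2, 1, 1, 1)

Row-insert the values π_1, π_2, … into P one at a time, bumping the leftmost entry strictly greater than the inserted value down to the next row. The recording tableau Q records, in position (i, j), the step at which that cell was added to P.
  Insert 7 (step 1): P = [7];  Q = [1]
  Insert 4 (step 2): P = [4] / [7];  Q = [1] / [2]
  Insert 6 (step 3): P = [4, 6] / [7];  Q = [1, 3] / [2]
  Insert 8 (step 4): P = [4, 6, 8] / [7];  Q = [1, 3, 4] / [2]
  Insert 5 (step 5): P = [4, 5, 8] / [6] / [7];  Q = [1, 3, 4] / [2] / [5]
  Insert 9 (step 6): P = [4, 5, 8, 9] / [6] / [7];  Q = [1, 3, 4, 6] / [2] / [5]
  Insert 2 (step 7): P = [2, 5, 8, 9] / [4] / [6] / [7];  Q = [1, 3, 4, 6] / [2] / [5] / [7]
  Insert 3 (step 8): P = [2, 3, 8, 9] / [4, 5] / [6] / [7];  Q = [1, 3, 4, 6] / [2, 8] / [5] / [7]
  Insert 1 (step 9): P = [1, 3, 8, 9] / [2, 5] / [4] / [6] / [7];  Q = [1, 3, 4, 6] / [2, 8] / [5] / [7] / [9]
Final shape: (4, 2, 1, 1, 1).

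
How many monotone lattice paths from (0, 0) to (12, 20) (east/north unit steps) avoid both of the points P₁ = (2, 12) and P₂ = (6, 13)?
Number of paths = 176033130

Inclusion–exclusion. Total paths: C(32, 12) = 225792840. Through P₁: C(14, 2)·C(18, 10) = 3981978. Through P₂: C(19, 6)·C(13, 6) = 46558512. Since P₁ is strictly southwest of P₂, a monotone path through both must visit P₁ then P₂; paths through both = C(14, 2)·C(5, 4)·C(13, 6) = 780780. Avoid both = 225792840 − 3981978 − 46558512 + 780780 = 176033130.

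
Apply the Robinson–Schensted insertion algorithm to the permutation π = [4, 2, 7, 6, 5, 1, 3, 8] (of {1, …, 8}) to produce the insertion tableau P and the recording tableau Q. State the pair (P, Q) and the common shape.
P = [1, 3, 8] / [2, 5] / [4, 6] / [7];  Q = [1, 3, 8] / [2, 4] / [5, 7] / [6];  common shape = (3, 2, 2, 1)

Row-insert the values π_1, π_2, … into P one at a time, bumping the leftmost entry strictly greater than the inserted value down to the next row. The recording tableau Q records, in position (i, j), the step at which that cell was added to P.
  Insert 4 (step 1): P = [4];  Q = [1]
  Insert 2 (step 2): P = [2] / [4];  Q = [1] / [2]
  Insert 7 (step 3): P = [2, 7] / [4];  Q = [1, 3] / [2]
  Insert 6 (step 4): P = [2, 6] / [4, 7];  Q = [1, 3] / [2, 4]
  Insert 5 (step 5): P = [2, 5] / [4, 6] / [7];  Q = [1, 3] / [2, 4] / [5]
  Insert 1 (step 6): P = [1, 5] / [2, 6] / [4] / [7];  Q = [1, 3] / [2, 4] / [5] / [6]
  Insert 3 (step 7): P = [1, 3] / [2, 5] / [4, 6] / [7];  Q = [1, 3] / [2, 4] / [5, 7] / [6]
  Insert 8 (step 8): P = [1, 3, 8] / [2, 5] / [4, 6] / [7];  Q = [1, 3, 8] / [2, 4] / [5, 7] / [6]
Final shape: (3, 2, 2, 1).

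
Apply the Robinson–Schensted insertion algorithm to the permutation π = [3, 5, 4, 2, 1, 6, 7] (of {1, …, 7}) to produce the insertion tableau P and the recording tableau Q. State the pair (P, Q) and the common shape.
P = [1, 4, 6, 7] / [2] / [3] / [5];  Q = [1, 2, 6, 7] / [3] / [4] / [5];  common shape = (4, 1, 1, 1)

Row-insert the values π_1, π_2, … into P one at a time, bumping the leftmost entry strictly greater than the inserted value down to the next row. The recording tableau Q records, in position (i, j), the step at which that cell was added to P.
  Insert 3 (step 1): P = [3];  Q = [1]
  Insert 5 (step 2): P = [3, 5];  Q = [1, 2]
  Insert 4 (step 3): P = [3, 4] / [5];  Q = [1, 2] / [3]
  Insert 2 (step 4): P = [2, 4] / [3] / [5];  Q = [1, 2] / [3] / [4]
  Insert 1 (step 5): P = [1, 4] / [2] / [3] / [5];  Q = [1, 2] / [3] / [4] / [5]
  Insert 6 (step 6): P = [1, 4, 6] / [2] / [3] / [5];  Q = [1, 2, 6] / [3] / [4] / [5]
  Insert 7 (step 7): P = [1, 4, 6, 7] / [2] / [3] / [5];  Q = [1, 2, 6, 7] / [3] / [4] / [5]
Final shape: (4, 1, 1, 1).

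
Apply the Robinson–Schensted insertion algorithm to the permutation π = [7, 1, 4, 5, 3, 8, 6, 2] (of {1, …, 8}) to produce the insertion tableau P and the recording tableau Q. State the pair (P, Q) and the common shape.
P = [1, 2, 5, 6] / [3, 8] / [4] / [7];  Q = [1, 3, 4, 6] / [2, 7] / [5] / [8];  common shape = (4, 2, 1, 1)

Row-insert the values π_1, π_2, … into P one at a time, bumping the leftmost entry strictly greater than the inserted value down to the next row. The recording tableau Q records, in position (i, j), the step at which that cell was added to P.
  Insert 7 (step 1): P = [7];  Q = [1]
  Insert 1 (step 2): P = [1] / [7];  Q = [1] / [2]
  Insert 4 (step 3): P = [1, 4] / [7];  Q = [1, 3] / [2]
  Insert 5 (step 4): P = [1, 4, 5] / [7];  Q = [1, 3, 4] / [2]
  Insert 3 (step 5): P = [1, 3, 5] / [4] / [7];  Q = [1, 3, 4] / [2] / [5]
  Insert 8 (step 6): P = [1, 3, 5, 8] / [4] / [7];  Q = [1, 3, 4, 6] / [2] / [5]
  Insert 6 (step 7): P = [1, 3, 5, 6] / [4, 8] / [7];  Q = [1, 3, 4, 6] / [2, 7] / [5]
  Insert 2 (step 8): P = [1, 2, 5, 6] / [3, 8] / [4] / [7];  Q = [1, 3, 4, 6] / [2, 7] / [5] / [8]
Final shape: (4, 2, 1, 1).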